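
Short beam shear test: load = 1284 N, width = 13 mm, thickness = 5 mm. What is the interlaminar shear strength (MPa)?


ILSS = 3F/(4bh) = 3*1284/(4*13*5) = 14.82 MPa

14.82 MPa


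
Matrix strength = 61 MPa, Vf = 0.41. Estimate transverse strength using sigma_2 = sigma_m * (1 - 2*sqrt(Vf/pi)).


factor = 1 - 2*sqrt(0.41/pi) = 0.2775
sigma_2 = 61 * 0.2775 = 16.93 MPa

16.93 MPa


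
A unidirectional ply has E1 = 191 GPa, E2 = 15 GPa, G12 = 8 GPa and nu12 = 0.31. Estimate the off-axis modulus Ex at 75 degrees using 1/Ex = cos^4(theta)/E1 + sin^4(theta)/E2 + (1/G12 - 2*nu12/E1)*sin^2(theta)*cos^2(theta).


cos^4(75) = 0.004487, sin^4(75) = 0.870513, sin^2(75)*cos^2(75) = 0.0625
1/G12 - 2*nu12/E1 = 1/8 - 2*0.31/191 = 0.121754 GPa^-1
1/Ex = 0.004487/191 + 0.870513/15 + 0.121754*0.0625 = 0.0656673 GPa^-1
Ex = 15.23 GPa

15.23 GPa


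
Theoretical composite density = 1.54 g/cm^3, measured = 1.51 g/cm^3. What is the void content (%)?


Void% = (rho_theo - rho_actual)/rho_theo * 100 = (1.54 - 1.51)/1.54 * 100 = 1.95%

1.95%


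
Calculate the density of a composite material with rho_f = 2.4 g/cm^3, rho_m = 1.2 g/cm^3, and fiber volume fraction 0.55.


rho_c = rho_f*Vf + rho_m*(1-Vf) = 2.4*0.55 + 1.2*0.45 = 1.86 g/cm^3

1.86 g/cm^3


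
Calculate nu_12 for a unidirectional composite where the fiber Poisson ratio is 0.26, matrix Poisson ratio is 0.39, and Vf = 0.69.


nu_12 = nu_f*Vf + nu_m*(1-Vf) = 0.26*0.69 + 0.39*0.31 = 0.3003

0.3003


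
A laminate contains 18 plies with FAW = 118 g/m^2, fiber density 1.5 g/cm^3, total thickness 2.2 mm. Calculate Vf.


Vf = n * FAW / (rho_f * h * 1000) = 18 * 118 / (1.5 * 2.2 * 1000) = 0.6436

0.6436


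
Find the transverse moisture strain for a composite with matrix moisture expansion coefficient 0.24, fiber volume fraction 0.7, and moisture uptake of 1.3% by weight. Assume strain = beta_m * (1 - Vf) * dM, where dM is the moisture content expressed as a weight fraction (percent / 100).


dM = 1.3/100 = 0.013
strain = beta_m * (1-Vf) * dM = 0.24 * 0.3 * 0.013 = 0.000936

0.000936


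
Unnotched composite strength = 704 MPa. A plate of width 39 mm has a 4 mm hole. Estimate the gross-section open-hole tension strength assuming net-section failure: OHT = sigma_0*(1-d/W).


OHT = sigma_0*(1-d/W) = 704*(1-4/39) = 631.8 MPa

631.8 MPa


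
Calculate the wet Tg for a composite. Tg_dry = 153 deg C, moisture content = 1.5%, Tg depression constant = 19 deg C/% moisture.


Tg_wet = Tg_dry - k*moisture = 153 - 19*1.5 = 124.5 deg C

124.5 deg C


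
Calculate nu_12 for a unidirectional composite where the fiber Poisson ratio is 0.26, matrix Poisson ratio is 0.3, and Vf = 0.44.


nu_12 = nu_f*Vf + nu_m*(1-Vf) = 0.26*0.44 + 0.3*0.56 = 0.2824

0.2824


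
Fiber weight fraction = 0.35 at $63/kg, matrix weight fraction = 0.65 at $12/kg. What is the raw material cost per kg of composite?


Cost = cost_f*Wf + cost_m*Wm = 63*0.35 + 12*0.65 = $29.85/kg

$29.85/kg


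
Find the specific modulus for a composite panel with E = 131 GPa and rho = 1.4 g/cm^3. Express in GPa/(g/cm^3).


Specific stiffness = E/rho = 131/1.4 = 93.6 GPa/(g/cm^3)

93.6 GPa/(g/cm^3)


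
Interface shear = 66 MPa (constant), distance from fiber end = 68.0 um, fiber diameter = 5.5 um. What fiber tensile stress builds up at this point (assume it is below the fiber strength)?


Force balance: sigma_f * (pi*d^2/4) = tau * (pi*d) * x  ->  sigma_f = 4 * tau * x / d
sigma_f = 4 * 66 * 68.0 / 5.5 = 3264.0 MPa

3264.0 MPa


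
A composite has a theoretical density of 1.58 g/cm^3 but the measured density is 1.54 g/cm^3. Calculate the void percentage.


Void% = (rho_theo - rho_actual)/rho_theo * 100 = (1.58 - 1.54)/1.58 * 100 = 2.53%

2.53%


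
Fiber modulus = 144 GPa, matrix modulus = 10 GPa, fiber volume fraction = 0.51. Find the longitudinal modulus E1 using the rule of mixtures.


E1 = Ef*Vf + Em*(1-Vf) = 144*0.51 + 10*0.49 = 78.34 GPa

78.34 GPa


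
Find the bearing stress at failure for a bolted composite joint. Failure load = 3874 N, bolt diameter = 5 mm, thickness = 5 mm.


sigma_br = F/(d*h) = 3874/(5*5) = 155.0 MPa

155.0 MPa


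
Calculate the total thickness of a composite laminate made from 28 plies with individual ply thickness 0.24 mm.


h = n * t_ply = 28 * 0.24 = 6.72 mm

6.72 mm


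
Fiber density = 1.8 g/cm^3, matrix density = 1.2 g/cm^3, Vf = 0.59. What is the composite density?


rho_c = rho_f*Vf + rho_m*(1-Vf) = 1.8*0.59 + 1.2*0.41 = 1.554 g/cm^3

1.554 g/cm^3


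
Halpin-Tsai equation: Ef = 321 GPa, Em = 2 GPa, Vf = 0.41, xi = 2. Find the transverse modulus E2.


eta = (Ef/Em - 1)/(Ef/Em + xi) = (160.5 - 1)/(160.5 + 2) = 0.9815
E2 = Em*(1+xi*eta*Vf)/(1-eta*Vf) = 6.04 GPa

6.04 GPa


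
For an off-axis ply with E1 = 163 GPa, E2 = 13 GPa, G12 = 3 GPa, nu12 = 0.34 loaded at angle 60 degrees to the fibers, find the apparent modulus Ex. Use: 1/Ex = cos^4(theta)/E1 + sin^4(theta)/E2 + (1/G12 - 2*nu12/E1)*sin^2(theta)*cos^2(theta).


cos^4(60) = 0.0625, sin^4(60) = 0.5625, sin^2(60)*cos^2(60) = 0.1875
1/G12 - 2*nu12/E1 = 1/3 - 2*0.34/163 = 0.329162 GPa^-1
1/Ex = 0.0625/163 + 0.5625/13 + 0.329162*0.1875 = 0.1053705 GPa^-1
Ex = 9.49 GPa

9.49 GPa


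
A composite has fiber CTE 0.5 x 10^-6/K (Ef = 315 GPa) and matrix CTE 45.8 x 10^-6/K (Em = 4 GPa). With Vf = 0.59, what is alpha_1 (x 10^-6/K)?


E1 = Ef*Vf + Em*(1-Vf) = 187.49
alpha_1 = (alpha_f*Ef*Vf + alpha_m*Em*(1-Vf))/E1 = 0.9 x 10^-6/K

0.9 x 10^-6/K


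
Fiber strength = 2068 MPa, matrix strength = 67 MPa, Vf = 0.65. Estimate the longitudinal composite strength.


sigma_1 = sigma_f*Vf + sigma_m*(1-Vf) = 2068*0.65 + 67*0.35 = 1367.7 MPa

1367.7 MPa


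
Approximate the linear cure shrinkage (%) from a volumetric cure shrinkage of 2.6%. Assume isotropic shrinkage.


Linear shrinkage ≈ vol_shrink/3 = 2.6/3 = 0.867%

0.867%


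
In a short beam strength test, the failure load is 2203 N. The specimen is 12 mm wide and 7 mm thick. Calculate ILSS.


ILSS = 3F/(4bh) = 3*2203/(4*12*7) = 19.67 MPa

19.67 MPa


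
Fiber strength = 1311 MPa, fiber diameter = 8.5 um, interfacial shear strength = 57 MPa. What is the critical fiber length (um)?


Lc = sigma_f * d / (2 * tau_i) = 1311 * 8.5 / (2 * 57) = 97.8 um

97.8 um


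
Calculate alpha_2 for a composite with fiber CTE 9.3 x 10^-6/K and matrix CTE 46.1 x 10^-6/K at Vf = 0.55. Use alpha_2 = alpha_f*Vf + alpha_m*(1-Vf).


alpha_2 = alpha_f*Vf + alpha_m*(1-Vf) = 9.3*0.55 + 46.1*0.45 = 25.9 x 10^-6/K

25.9 x 10^-6/K


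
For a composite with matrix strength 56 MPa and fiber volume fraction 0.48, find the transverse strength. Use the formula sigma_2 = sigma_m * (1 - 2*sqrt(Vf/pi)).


factor = 1 - 2*sqrt(0.48/pi) = 0.2182
sigma_2 = 56 * 0.2182 = 12.22 MPa

12.22 MPa


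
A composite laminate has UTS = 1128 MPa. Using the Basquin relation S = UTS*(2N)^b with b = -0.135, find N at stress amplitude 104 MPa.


N = 0.5 * (S/UTS)^(1/b) = 0.5 * (104/1128)^(1/-0.135) = 2.3317e+07 cycles

2.3317e+07 cycles


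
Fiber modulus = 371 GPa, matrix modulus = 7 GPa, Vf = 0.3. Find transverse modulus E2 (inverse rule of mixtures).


1/E2 = Vf/Ef + (1-Vf)/Em = 0.3/371 + 0.7/7
E2 = 9.92 GPa

9.92 GPa


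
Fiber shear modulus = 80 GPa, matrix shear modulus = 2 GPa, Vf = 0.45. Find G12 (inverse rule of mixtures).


1/G12 = Vf/Gf + (1-Vf)/Gm = 0.45/80 + 0.55/2
G12 = 3.56 GPa

3.56 GPa


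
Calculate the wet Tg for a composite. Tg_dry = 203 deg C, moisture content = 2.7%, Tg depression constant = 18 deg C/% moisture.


Tg_wet = Tg_dry - k*moisture = 203 - 18*2.7 = 154.4 deg C

154.4 deg C


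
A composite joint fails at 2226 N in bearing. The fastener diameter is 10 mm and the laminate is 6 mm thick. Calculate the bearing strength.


sigma_br = F/(d*h) = 2226/(10*6) = 37.1 MPa

37.1 MPa


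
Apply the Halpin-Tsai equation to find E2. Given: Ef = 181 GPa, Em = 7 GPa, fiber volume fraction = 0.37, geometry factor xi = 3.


eta = (Ef/Em - 1)/(Ef/Em + xi) = (25.8571 - 1)/(25.8571 + 3) = 0.8614
E2 = Em*(1+xi*eta*Vf)/(1-eta*Vf) = 20.1 GPa

20.1 GPa


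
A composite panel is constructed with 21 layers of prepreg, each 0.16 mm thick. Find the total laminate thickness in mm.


h = n * t_ply = 21 * 0.16 = 3.36 mm

3.36 mm


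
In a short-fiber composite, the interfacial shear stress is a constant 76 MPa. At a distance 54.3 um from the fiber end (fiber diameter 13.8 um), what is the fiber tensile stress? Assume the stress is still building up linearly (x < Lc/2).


Force balance: sigma_f * (pi*d^2/4) = tau * (pi*d) * x  ->  sigma_f = 4 * tau * x / d
sigma_f = 4 * 76 * 54.3 / 13.8 = 1196.2 MPa

1196.2 MPa


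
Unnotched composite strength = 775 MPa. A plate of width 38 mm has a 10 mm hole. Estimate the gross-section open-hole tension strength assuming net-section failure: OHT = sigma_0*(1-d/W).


OHT = sigma_0*(1-d/W) = 775*(1-10/38) = 571.1 MPa

571.1 MPa


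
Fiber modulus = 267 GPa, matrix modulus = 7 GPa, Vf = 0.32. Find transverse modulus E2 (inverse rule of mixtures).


1/E2 = Vf/Ef + (1-Vf)/Em = 0.32/267 + 0.68/7
E2 = 10.17 GPa

10.17 GPa


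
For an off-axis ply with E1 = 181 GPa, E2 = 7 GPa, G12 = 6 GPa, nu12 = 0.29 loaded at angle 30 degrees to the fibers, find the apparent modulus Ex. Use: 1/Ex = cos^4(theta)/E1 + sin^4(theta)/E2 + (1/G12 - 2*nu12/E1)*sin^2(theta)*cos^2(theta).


cos^4(30) = 0.5625, sin^4(30) = 0.0625, sin^2(30)*cos^2(30) = 0.1875
1/G12 - 2*nu12/E1 = 1/6 - 2*0.29/181 = 0.163462 GPa^-1
1/Ex = 0.5625/181 + 0.0625/7 + 0.163462*0.1875 = 0.0426855 GPa^-1
Ex = 23.43 GPa

23.43 GPa


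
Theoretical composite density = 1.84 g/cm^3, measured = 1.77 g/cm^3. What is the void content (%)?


Void% = (rho_theo - rho_actual)/rho_theo * 100 = (1.84 - 1.77)/1.84 * 100 = 3.8%

3.8%


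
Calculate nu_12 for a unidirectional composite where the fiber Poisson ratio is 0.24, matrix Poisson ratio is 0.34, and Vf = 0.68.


nu_12 = nu_f*Vf + nu_m*(1-Vf) = 0.24*0.68 + 0.34*0.32 = 0.272

0.272


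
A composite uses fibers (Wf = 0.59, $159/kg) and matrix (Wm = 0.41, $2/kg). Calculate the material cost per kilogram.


Cost = cost_f*Wf + cost_m*Wm = 159*0.59 + 2*0.41 = $94.63/kg

$94.63/kg


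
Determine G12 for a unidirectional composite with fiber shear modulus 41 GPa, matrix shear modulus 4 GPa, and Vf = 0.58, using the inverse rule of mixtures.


1/G12 = Vf/Gf + (1-Vf)/Gm = 0.58/41 + 0.42/4
G12 = 8.39 GPa

8.39 GPa


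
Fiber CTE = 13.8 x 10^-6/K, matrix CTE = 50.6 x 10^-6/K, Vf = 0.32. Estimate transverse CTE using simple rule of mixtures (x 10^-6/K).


alpha_2 = alpha_f*Vf + alpha_m*(1-Vf) = 13.8*0.32 + 50.6*0.68 = 38.8 x 10^-6/K

38.8 x 10^-6/K


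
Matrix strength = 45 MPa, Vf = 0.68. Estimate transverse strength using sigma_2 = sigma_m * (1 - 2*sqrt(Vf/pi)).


factor = 1 - 2*sqrt(0.68/pi) = 0.0695
sigma_2 = 45 * 0.0695 = 3.13 MPa

3.13 MPa


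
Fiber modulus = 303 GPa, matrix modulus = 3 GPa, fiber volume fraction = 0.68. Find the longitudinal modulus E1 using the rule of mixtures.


E1 = Ef*Vf + Em*(1-Vf) = 303*0.68 + 3*0.32 = 207.0 GPa

207.0 GPa


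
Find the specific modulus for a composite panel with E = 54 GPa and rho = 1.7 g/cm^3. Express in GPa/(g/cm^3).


Specific stiffness = E/rho = 54/1.7 = 31.8 GPa/(g/cm^3)

31.8 GPa/(g/cm^3)


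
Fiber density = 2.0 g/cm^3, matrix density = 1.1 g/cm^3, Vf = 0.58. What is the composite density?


rho_c = rho_f*Vf + rho_m*(1-Vf) = 2.0*0.58 + 1.1*0.42 = 1.622 g/cm^3

1.622 g/cm^3


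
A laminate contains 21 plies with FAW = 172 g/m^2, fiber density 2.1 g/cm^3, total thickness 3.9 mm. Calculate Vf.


Vf = n * FAW / (rho_f * h * 1000) = 21 * 172 / (2.1 * 3.9 * 1000) = 0.441

0.441


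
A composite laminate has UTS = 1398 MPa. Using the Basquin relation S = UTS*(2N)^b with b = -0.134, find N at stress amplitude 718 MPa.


N = 0.5 * (S/UTS)^(1/b) = 0.5 * (718/1398)^(1/-0.134) = 72.2009 cycles

72.2009 cycles


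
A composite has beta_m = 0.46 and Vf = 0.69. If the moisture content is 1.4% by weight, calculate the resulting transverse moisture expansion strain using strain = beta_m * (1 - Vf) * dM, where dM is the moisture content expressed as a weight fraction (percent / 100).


dM = 1.4/100 = 0.014
strain = beta_m * (1-Vf) * dM = 0.46 * 0.31 * 0.014 = 0.0019964

0.0019964


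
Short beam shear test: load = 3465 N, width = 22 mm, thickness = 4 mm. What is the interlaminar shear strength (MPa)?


ILSS = 3F/(4bh) = 3*3465/(4*22*4) = 29.53 MPa

29.53 MPa


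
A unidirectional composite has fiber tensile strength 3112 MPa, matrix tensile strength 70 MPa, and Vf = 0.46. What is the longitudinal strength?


sigma_1 = sigma_f*Vf + sigma_m*(1-Vf) = 3112*0.46 + 70*0.54 = 1469.3 MPa

1469.3 MPa


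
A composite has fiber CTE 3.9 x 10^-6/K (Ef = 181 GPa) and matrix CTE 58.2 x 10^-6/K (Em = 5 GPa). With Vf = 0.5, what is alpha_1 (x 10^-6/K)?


E1 = Ef*Vf + Em*(1-Vf) = 93.0
alpha_1 = (alpha_f*Ef*Vf + alpha_m*Em*(1-Vf))/E1 = 5.36 x 10^-6/K

5.36 x 10^-6/K


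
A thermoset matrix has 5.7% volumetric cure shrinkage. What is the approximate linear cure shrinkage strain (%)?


Linear shrinkage ≈ vol_shrink/3 = 5.7/3 = 1.9%

1.9%


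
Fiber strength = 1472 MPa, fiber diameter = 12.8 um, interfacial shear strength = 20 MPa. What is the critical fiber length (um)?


Lc = sigma_f * d / (2 * tau_i) = 1472 * 12.8 / (2 * 20) = 471.0 um

471.0 um


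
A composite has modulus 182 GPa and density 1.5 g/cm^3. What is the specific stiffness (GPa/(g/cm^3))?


Specific stiffness = E/rho = 182/1.5 = 121.3 GPa/(g/cm^3)

121.3 GPa/(g/cm^3)


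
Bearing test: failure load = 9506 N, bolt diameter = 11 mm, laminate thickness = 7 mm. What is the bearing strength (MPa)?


sigma_br = F/(d*h) = 9506/(11*7) = 123.5 MPa

123.5 MPa


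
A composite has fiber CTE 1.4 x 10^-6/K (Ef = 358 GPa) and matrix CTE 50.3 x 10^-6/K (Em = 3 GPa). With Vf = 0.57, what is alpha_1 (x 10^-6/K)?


E1 = Ef*Vf + Em*(1-Vf) = 205.35
alpha_1 = (alpha_f*Ef*Vf + alpha_m*Em*(1-Vf))/E1 = 1.71 x 10^-6/K

1.71 x 10^-6/K


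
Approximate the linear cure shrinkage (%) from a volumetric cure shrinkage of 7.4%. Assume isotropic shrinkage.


Linear shrinkage ≈ vol_shrink/3 = 7.4/3 = 2.467%

2.467%


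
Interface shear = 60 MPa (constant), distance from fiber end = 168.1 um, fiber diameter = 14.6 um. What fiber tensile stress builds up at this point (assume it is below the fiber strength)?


Force balance: sigma_f * (pi*d^2/4) = tau * (pi*d) * x  ->  sigma_f = 4 * tau * x / d
sigma_f = 4 * 60 * 168.1 / 14.6 = 2763.3 MPa

2763.3 MPa


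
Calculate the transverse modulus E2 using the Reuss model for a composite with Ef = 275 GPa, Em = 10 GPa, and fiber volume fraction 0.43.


1/E2 = Vf/Ef + (1-Vf)/Em = 0.43/275 + 0.57/10
E2 = 17.08 GPa

17.08 GPa


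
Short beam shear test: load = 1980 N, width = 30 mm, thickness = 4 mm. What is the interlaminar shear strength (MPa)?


ILSS = 3F/(4bh) = 3*1980/(4*30*4) = 12.38 MPa

12.38 MPa


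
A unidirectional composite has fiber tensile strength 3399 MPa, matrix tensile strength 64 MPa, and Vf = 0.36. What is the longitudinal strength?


sigma_1 = sigma_f*Vf + sigma_m*(1-Vf) = 3399*0.36 + 64*0.64 = 1264.6 MPa

1264.6 MPa


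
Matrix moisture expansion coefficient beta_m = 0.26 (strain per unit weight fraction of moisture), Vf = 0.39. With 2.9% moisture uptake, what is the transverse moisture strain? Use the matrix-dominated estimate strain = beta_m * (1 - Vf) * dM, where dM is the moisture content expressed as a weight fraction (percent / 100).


dM = 2.9/100 = 0.029
strain = beta_m * (1-Vf) * dM = 0.26 * 0.61 * 0.029 = 0.0045994

0.0045994


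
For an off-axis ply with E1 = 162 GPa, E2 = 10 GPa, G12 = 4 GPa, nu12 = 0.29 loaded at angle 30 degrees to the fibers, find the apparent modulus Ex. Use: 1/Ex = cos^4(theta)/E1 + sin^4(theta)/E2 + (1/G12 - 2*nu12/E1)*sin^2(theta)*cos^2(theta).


cos^4(30) = 0.5625, sin^4(30) = 0.0625, sin^2(30)*cos^2(30) = 0.1875
1/G12 - 2*nu12/E1 = 1/4 - 2*0.29/162 = 0.24642 GPa^-1
1/Ex = 0.5625/162 + 0.0625/10 + 0.24642*0.1875 = 0.0559259 GPa^-1
Ex = 17.88 GPa

17.88 GPa


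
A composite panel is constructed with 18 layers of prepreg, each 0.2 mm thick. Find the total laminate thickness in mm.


h = n * t_ply = 18 * 0.2 = 3.6 mm

3.6 mm


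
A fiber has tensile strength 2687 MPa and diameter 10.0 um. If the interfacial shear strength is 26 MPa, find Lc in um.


Lc = sigma_f * d / (2 * tau_i) = 2687 * 10.0 / (2 * 26) = 516.7 um

516.7 um


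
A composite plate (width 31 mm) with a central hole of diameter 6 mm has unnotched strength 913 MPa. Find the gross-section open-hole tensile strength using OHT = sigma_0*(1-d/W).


OHT = sigma_0*(1-d/W) = 913*(1-6/31) = 736.3 MPa

736.3 MPa


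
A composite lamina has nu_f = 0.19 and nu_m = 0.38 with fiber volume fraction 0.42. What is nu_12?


nu_12 = nu_f*Vf + nu_m*(1-Vf) = 0.19*0.42 + 0.38*0.58 = 0.3002

0.3002


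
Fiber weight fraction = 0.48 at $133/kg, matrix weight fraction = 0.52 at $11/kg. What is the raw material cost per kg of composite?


Cost = cost_f*Wf + cost_m*Wm = 133*0.48 + 11*0.52 = $69.56/kg

$69.56/kg


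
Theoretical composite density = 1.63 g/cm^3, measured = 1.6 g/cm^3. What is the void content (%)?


Void% = (rho_theo - rho_actual)/rho_theo * 100 = (1.63 - 1.6)/1.63 * 100 = 1.84%

1.84%


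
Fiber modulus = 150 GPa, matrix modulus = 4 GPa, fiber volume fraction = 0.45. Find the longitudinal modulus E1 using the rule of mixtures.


E1 = Ef*Vf + Em*(1-Vf) = 150*0.45 + 4*0.55 = 69.7 GPa

69.7 GPa


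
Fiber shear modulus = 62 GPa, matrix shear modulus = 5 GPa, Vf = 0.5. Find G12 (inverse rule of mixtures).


1/G12 = Vf/Gf + (1-Vf)/Gm = 0.5/62 + 0.5/5
G12 = 9.25 GPa

9.25 GPa


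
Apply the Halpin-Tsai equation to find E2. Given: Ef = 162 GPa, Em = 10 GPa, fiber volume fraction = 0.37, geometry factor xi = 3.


eta = (Ef/Em - 1)/(Ef/Em + xi) = (16.2 - 1)/(16.2 + 3) = 0.7917
E2 = Em*(1+xi*eta*Vf)/(1-eta*Vf) = 26.57 GPa

26.57 GPa


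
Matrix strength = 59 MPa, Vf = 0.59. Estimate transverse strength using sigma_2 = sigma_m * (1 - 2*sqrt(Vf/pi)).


factor = 1 - 2*sqrt(0.59/pi) = 0.1333
sigma_2 = 59 * 0.1333 = 7.86 MPa

7.86 MPa


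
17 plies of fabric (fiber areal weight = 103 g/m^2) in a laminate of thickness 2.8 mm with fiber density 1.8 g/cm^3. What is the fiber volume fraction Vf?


Vf = n * FAW / (rho_f * h * 1000) = 17 * 103 / (1.8 * 2.8 * 1000) = 0.3474

0.3474


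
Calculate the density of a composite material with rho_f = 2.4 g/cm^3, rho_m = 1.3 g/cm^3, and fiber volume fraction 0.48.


rho_c = rho_f*Vf + rho_m*(1-Vf) = 2.4*0.48 + 1.3*0.52 = 1.828 g/cm^3

1.828 g/cm^3


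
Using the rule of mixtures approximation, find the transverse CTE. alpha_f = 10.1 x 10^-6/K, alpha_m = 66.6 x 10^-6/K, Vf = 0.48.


alpha_2 = alpha_f*Vf + alpha_m*(1-Vf) = 10.1*0.48 + 66.6*0.52 = 39.5 x 10^-6/K

39.5 x 10^-6/K


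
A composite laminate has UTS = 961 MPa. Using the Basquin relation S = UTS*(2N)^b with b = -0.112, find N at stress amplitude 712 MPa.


N = 0.5 * (S/UTS)^(1/b) = 0.5 * (712/961)^(1/-0.112) = 7.2754 cycles

7.2754 cycles


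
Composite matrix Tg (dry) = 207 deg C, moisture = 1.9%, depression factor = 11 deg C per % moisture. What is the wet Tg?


Tg_wet = Tg_dry - k*moisture = 207 - 11*1.9 = 186.1 deg C

186.1 deg C


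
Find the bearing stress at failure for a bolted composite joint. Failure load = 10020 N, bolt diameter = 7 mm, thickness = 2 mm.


sigma_br = F/(d*h) = 10020/(7*2) = 715.7 MPa

715.7 MPa


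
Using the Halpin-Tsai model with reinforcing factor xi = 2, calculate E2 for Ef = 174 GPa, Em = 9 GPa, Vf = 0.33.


eta = (Ef/Em - 1)/(Ef/Em + xi) = (19.3333 - 1)/(19.3333 + 2) = 0.8594
E2 = Em*(1+xi*eta*Vf)/(1-eta*Vf) = 19.69 GPa

19.69 GPa


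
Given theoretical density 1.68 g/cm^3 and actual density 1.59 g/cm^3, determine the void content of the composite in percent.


Void% = (rho_theo - rho_actual)/rho_theo * 100 = (1.68 - 1.59)/1.68 * 100 = 5.36%

5.36%


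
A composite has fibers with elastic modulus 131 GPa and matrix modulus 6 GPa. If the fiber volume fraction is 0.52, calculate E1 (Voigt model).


E1 = Ef*Vf + Em*(1-Vf) = 131*0.52 + 6*0.48 = 71.0 GPa

71.0 GPa


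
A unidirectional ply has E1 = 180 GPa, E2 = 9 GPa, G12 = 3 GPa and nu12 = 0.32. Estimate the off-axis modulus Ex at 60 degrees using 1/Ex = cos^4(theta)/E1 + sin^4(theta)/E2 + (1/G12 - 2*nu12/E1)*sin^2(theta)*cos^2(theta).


cos^4(60) = 0.0625, sin^4(60) = 0.5625, sin^2(60)*cos^2(60) = 0.1875
1/G12 - 2*nu12/E1 = 1/3 - 2*0.32/180 = 0.329778 GPa^-1
1/Ex = 0.0625/180 + 0.5625/9 + 0.329778*0.1875 = 0.1246806 GPa^-1
Ex = 8.02 GPa

8.02 GPa


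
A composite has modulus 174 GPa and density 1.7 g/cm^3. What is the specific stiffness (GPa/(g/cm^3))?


Specific stiffness = E/rho = 174/1.7 = 102.4 GPa/(g/cm^3)

102.4 GPa/(g/cm^3)


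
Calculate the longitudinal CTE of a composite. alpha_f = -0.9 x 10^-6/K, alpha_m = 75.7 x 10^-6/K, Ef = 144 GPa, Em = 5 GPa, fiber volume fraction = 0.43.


E1 = Ef*Vf + Em*(1-Vf) = 64.77
alpha_1 = (alpha_f*Ef*Vf + alpha_m*Em*(1-Vf))/E1 = 2.47 x 10^-6/K

2.47 x 10^-6/K


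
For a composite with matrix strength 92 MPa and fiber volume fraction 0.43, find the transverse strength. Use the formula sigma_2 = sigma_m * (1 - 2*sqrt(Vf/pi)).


factor = 1 - 2*sqrt(0.43/pi) = 0.2601
sigma_2 = 92 * 0.2601 = 23.93 MPa

23.93 MPa


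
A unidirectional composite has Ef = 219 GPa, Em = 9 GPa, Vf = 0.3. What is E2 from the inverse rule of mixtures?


1/E2 = Vf/Ef + (1-Vf)/Em = 0.3/219 + 0.7/9
E2 = 12.63 GPa

12.63 GPa


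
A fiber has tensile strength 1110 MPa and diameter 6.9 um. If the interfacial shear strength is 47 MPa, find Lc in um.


Lc = sigma_f * d / (2 * tau_i) = 1110 * 6.9 / (2 * 47) = 81.5 um

81.5 um


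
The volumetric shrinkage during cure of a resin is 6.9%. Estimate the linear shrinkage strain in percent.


Linear shrinkage ≈ vol_shrink/3 = 6.9/3 = 2.3%

2.3%


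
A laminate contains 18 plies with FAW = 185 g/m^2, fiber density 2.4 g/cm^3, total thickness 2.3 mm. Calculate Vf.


Vf = n * FAW / (rho_f * h * 1000) = 18 * 185 / (2.4 * 2.3 * 1000) = 0.6033

0.6033


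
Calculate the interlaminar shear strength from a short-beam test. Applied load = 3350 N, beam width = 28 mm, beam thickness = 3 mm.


ILSS = 3F/(4bh) = 3*3350/(4*28*3) = 29.91 MPa

29.91 MPa


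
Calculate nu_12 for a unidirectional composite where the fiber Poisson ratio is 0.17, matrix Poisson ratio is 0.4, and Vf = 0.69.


nu_12 = nu_f*Vf + nu_m*(1-Vf) = 0.17*0.69 + 0.4*0.31 = 0.2413

0.2413


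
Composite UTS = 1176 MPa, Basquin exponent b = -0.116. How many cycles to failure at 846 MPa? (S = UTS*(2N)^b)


N = 0.5 * (S/UTS)^(1/b) = 0.5 * (846/1176)^(1/-0.116) = 8.5516 cycles

8.5516 cycles


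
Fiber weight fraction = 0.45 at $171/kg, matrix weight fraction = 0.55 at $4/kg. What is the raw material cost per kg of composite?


Cost = cost_f*Wf + cost_m*Wm = 171*0.45 + 4*0.55 = $79.15/kg

$79.15/kg


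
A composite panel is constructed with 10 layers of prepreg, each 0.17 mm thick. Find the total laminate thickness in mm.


h = n * t_ply = 10 * 0.17 = 1.7 mm

1.7 mm


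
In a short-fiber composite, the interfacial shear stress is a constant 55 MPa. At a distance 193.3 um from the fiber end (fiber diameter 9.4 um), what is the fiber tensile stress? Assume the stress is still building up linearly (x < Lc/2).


Force balance: sigma_f * (pi*d^2/4) = tau * (pi*d) * x  ->  sigma_f = 4 * tau * x / d
sigma_f = 4 * 55 * 193.3 / 9.4 = 4524.0 MPa

4524.0 MPa


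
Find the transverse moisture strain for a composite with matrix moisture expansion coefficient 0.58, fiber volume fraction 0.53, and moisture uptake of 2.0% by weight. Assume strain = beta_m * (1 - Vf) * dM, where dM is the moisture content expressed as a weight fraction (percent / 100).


dM = 2.0/100 = 0.02
strain = beta_m * (1-Vf) * dM = 0.58 * 0.47 * 0.02 = 0.005452

0.005452


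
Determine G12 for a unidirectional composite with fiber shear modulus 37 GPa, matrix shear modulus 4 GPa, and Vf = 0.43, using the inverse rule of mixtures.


1/G12 = Vf/Gf + (1-Vf)/Gm = 0.43/37 + 0.57/4
G12 = 6.49 GPa

6.49 GPa


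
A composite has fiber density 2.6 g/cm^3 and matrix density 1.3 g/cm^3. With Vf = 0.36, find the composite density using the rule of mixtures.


rho_c = rho_f*Vf + rho_m*(1-Vf) = 2.6*0.36 + 1.3*0.64 = 1.768 g/cm^3

1.768 g/cm^3


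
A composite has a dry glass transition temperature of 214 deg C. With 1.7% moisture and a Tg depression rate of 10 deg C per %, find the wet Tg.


Tg_wet = Tg_dry - k*moisture = 214 - 10*1.7 = 197.0 deg C

197.0 deg C


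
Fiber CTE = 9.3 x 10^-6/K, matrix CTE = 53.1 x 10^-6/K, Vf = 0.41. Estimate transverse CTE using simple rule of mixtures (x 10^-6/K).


alpha_2 = alpha_f*Vf + alpha_m*(1-Vf) = 9.3*0.41 + 53.1*0.59 = 35.1 x 10^-6/K

35.1 x 10^-6/K


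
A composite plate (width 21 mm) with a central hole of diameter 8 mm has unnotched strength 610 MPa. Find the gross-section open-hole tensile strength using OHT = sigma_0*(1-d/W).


OHT = sigma_0*(1-d/W) = 610*(1-8/21) = 377.6 MPa

377.6 MPa


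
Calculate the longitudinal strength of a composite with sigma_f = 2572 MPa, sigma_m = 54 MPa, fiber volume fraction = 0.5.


sigma_1 = sigma_f*Vf + sigma_m*(1-Vf) = 2572*0.5 + 54*0.5 = 1313.0 MPa

1313.0 MPa


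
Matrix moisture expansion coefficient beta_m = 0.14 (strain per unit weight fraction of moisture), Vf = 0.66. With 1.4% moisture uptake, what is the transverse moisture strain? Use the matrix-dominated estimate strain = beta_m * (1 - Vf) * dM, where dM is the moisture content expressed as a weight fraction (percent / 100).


dM = 1.4/100 = 0.014
strain = beta_m * (1-Vf) * dM = 0.14 * 0.34 * 0.014 = 0.0006664

0.0006664


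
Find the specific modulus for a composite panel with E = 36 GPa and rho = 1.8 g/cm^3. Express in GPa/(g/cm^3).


Specific stiffness = E/rho = 36/1.8 = 20.0 GPa/(g/cm^3)

20.0 GPa/(g/cm^3)


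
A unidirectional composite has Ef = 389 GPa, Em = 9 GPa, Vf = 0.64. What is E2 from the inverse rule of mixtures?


1/E2 = Vf/Ef + (1-Vf)/Em = 0.64/389 + 0.36/9
E2 = 24.01 GPa

24.01 GPa


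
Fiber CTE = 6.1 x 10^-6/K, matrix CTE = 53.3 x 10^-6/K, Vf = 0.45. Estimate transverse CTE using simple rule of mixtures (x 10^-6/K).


alpha_2 = alpha_f*Vf + alpha_m*(1-Vf) = 6.1*0.45 + 53.3*0.55 = 32.1 x 10^-6/K

32.1 x 10^-6/K


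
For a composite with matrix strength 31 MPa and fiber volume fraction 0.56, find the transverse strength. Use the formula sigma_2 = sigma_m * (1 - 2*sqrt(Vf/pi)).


factor = 1 - 2*sqrt(0.56/pi) = 0.1556
sigma_2 = 31 * 0.1556 = 4.82 MPa

4.82 MPa


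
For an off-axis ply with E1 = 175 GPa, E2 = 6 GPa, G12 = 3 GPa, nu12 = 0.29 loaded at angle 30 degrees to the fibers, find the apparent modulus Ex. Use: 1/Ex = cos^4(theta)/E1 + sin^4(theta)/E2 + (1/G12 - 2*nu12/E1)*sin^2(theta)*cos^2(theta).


cos^4(30) = 0.5625, sin^4(30) = 0.0625, sin^2(30)*cos^2(30) = 0.1875
1/G12 - 2*nu12/E1 = 1/3 - 2*0.29/175 = 0.330019 GPa^-1
1/Ex = 0.5625/175 + 0.0625/6 + 0.330019*0.1875 = 0.0755095 GPa^-1
Ex = 13.24 GPa

13.24 GPa


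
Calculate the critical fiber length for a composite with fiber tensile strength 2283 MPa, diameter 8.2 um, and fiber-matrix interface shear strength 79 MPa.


Lc = sigma_f * d / (2 * tau_i) = 2283 * 8.2 / (2 * 79) = 118.5 um

118.5 um


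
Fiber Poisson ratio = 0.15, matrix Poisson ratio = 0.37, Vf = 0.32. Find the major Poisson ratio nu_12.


nu_12 = nu_f*Vf + nu_m*(1-Vf) = 0.15*0.32 + 0.37*0.68 = 0.2996

0.2996


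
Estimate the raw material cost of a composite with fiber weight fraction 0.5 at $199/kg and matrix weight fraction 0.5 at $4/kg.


Cost = cost_f*Wf + cost_m*Wm = 199*0.5 + 4*0.5 = $101.5/kg

$101.5/kg


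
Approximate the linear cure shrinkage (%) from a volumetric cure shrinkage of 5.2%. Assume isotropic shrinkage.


Linear shrinkage ≈ vol_shrink/3 = 5.2/3 = 1.733%

1.733%


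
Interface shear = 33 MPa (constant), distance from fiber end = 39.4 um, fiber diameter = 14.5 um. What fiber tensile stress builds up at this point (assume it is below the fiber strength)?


Force balance: sigma_f * (pi*d^2/4) = tau * (pi*d) * x  ->  sigma_f = 4 * tau * x / d
sigma_f = 4 * 33 * 39.4 / 14.5 = 358.7 MPa

358.7 MPa


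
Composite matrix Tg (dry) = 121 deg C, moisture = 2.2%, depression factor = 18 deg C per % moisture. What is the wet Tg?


Tg_wet = Tg_dry - k*moisture = 121 - 18*2.2 = 81.4 deg C

81.4 deg C


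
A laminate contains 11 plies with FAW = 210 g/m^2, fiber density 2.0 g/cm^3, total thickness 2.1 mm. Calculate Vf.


Vf = n * FAW / (rho_f * h * 1000) = 11 * 210 / (2.0 * 2.1 * 1000) = 0.55

0.55


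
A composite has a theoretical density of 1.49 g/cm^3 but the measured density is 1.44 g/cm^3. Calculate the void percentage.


Void% = (rho_theo - rho_actual)/rho_theo * 100 = (1.49 - 1.44)/1.49 * 100 = 3.36%

3.36%


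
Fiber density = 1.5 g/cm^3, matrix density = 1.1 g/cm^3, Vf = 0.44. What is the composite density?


rho_c = rho_f*Vf + rho_m*(1-Vf) = 1.5*0.44 + 1.1*0.56 = 1.276 g/cm^3

1.276 g/cm^3


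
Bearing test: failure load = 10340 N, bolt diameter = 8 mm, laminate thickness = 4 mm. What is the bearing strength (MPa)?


sigma_br = F/(d*h) = 10340/(8*4) = 323.1 MPa

323.1 MPa


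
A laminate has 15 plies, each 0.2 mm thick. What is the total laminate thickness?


h = n * t_ply = 15 * 0.2 = 3.0 mm

3.0 mm


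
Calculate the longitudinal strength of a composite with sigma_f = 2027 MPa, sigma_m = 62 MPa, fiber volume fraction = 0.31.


sigma_1 = sigma_f*Vf + sigma_m*(1-Vf) = 2027*0.31 + 62*0.69 = 671.2 MPa

671.2 MPa


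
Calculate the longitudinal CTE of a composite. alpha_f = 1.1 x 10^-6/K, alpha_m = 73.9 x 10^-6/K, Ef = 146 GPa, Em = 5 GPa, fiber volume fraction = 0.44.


E1 = Ef*Vf + Em*(1-Vf) = 67.04
alpha_1 = (alpha_f*Ef*Vf + alpha_m*Em*(1-Vf))/E1 = 4.14 x 10^-6/K

4.14 x 10^-6/K


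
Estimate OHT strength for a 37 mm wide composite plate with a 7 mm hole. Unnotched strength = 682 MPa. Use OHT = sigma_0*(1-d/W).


OHT = sigma_0*(1-d/W) = 682*(1-7/37) = 553.0 MPa

553.0 MPa


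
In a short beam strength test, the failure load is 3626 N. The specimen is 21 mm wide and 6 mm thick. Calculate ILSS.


ILSS = 3F/(4bh) = 3*3626/(4*21*6) = 21.58 MPa

21.58 MPa


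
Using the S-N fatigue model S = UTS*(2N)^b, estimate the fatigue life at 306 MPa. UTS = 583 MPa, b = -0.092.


N = 0.5 * (S/UTS)^(1/b) = 0.5 * (306/583)^(1/-0.092) = 551.9167 cycles

551.9167 cycles


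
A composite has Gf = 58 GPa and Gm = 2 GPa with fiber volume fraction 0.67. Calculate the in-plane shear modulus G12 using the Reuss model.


1/G12 = Vf/Gf + (1-Vf)/Gm = 0.67/58 + 0.33/2
G12 = 5.66 GPa

5.66 GPa


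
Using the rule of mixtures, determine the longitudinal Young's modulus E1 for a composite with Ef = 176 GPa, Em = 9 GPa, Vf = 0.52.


E1 = Ef*Vf + Em*(1-Vf) = 176*0.52 + 9*0.48 = 95.84 GPa

95.84 GPa


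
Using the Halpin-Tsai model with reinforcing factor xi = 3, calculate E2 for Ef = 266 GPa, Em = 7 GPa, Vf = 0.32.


eta = (Ef/Em - 1)/(Ef/Em + xi) = (38.0 - 1)/(38.0 + 3) = 0.9024
E2 = Em*(1+xi*eta*Vf)/(1-eta*Vf) = 18.37 GPa

18.37 GPa


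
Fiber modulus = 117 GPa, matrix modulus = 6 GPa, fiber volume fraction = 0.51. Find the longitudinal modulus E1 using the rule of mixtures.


E1 = Ef*Vf + Em*(1-Vf) = 117*0.51 + 6*0.49 = 62.61 GPa

62.61 GPa


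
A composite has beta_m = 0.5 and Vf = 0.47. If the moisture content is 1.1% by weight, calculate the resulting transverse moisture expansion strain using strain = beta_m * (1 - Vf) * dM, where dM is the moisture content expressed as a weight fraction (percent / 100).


dM = 1.1/100 = 0.011
strain = beta_m * (1-Vf) * dM = 0.5 * 0.53 * 0.011 = 0.002915

0.002915


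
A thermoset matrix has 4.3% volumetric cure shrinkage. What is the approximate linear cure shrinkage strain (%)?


Linear shrinkage ≈ vol_shrink/3 = 4.3/3 = 1.433%

1.433%


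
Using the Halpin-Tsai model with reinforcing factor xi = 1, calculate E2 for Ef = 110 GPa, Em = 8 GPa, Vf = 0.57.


eta = (Ef/Em - 1)/(Ef/Em + xi) = (13.75 - 1)/(13.75 + 1) = 0.8644
E2 = Em*(1+xi*eta*Vf)/(1-eta*Vf) = 23.54 GPa

23.54 GPa


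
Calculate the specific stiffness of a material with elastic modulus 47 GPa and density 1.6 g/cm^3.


Specific stiffness = E/rho = 47/1.6 = 29.4 GPa/(g/cm^3)

29.4 GPa/(g/cm^3)


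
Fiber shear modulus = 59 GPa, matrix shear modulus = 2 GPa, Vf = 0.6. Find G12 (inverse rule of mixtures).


1/G12 = Vf/Gf + (1-Vf)/Gm = 0.6/59 + 0.4/2
G12 = 4.76 GPa

4.76 GPa


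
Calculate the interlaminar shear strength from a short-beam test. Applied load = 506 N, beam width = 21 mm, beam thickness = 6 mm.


ILSS = 3F/(4bh) = 3*506/(4*21*6) = 3.01 MPa

3.01 MPa


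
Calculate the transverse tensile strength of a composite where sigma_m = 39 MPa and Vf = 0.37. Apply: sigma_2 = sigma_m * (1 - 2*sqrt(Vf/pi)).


factor = 1 - 2*sqrt(0.37/pi) = 0.3136
sigma_2 = 39 * 0.3136 = 12.23 MPa

12.23 MPa


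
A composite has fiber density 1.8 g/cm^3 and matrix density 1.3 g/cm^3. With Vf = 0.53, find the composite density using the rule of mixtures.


rho_c = rho_f*Vf + rho_m*(1-Vf) = 1.8*0.53 + 1.3*0.47 = 1.565 g/cm^3

1.565 g/cm^3


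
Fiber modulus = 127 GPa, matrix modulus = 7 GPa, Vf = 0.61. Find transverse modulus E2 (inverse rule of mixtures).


1/E2 = Vf/Ef + (1-Vf)/Em = 0.61/127 + 0.39/7
E2 = 16.52 GPa

16.52 GPa


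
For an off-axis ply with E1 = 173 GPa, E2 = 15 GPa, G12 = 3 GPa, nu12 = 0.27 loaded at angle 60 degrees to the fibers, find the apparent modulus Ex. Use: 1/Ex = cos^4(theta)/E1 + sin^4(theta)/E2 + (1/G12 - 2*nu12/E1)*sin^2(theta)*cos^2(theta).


cos^4(60) = 0.0625, sin^4(60) = 0.5625, sin^2(60)*cos^2(60) = 0.1875
1/G12 - 2*nu12/E1 = 1/3 - 2*0.27/173 = 0.330212 GPa^-1
1/Ex = 0.0625/173 + 0.5625/15 + 0.330212*0.1875 = 0.099776 GPa^-1
Ex = 10.02 GPa

10.02 GPa


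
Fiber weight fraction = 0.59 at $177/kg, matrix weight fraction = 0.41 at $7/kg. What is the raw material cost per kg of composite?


Cost = cost_f*Wf + cost_m*Wm = 177*0.59 + 7*0.41 = $107.3/kg

$107.3/kg


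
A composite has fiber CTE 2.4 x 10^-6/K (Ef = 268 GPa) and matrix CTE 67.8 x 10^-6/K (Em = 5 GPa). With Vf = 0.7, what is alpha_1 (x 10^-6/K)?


E1 = Ef*Vf + Em*(1-Vf) = 189.1
alpha_1 = (alpha_f*Ef*Vf + alpha_m*Em*(1-Vf))/E1 = 2.92 x 10^-6/K

2.92 x 10^-6/K


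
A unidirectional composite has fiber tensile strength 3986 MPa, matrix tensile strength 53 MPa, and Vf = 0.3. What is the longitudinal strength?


sigma_1 = sigma_f*Vf + sigma_m*(1-Vf) = 3986*0.3 + 53*0.7 = 1232.9 MPa

1232.9 MPa


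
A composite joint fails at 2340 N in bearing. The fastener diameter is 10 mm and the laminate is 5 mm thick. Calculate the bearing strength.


sigma_br = F/(d*h) = 2340/(10*5) = 46.8 MPa

46.8 MPa


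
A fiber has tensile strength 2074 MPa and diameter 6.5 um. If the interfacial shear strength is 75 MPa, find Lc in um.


Lc = sigma_f * d / (2 * tau_i) = 2074 * 6.5 / (2 * 75) = 89.9 um

89.9 um


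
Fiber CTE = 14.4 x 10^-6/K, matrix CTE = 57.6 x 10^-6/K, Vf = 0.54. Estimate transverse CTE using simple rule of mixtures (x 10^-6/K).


alpha_2 = alpha_f*Vf + alpha_m*(1-Vf) = 14.4*0.54 + 57.6*0.46 = 34.3 x 10^-6/K

34.3 x 10^-6/K


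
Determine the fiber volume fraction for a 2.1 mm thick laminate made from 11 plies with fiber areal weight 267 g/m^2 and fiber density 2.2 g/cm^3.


Vf = n * FAW / (rho_f * h * 1000) = 11 * 267 / (2.2 * 2.1 * 1000) = 0.6357

0.6357


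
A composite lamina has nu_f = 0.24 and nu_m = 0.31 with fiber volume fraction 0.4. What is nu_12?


nu_12 = nu_f*Vf + nu_m*(1-Vf) = 0.24*0.4 + 0.31*0.6 = 0.282

0.282


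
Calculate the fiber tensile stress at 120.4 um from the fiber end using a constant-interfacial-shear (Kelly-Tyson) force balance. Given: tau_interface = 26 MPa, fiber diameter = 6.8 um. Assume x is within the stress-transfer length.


Force balance: sigma_f * (pi*d^2/4) = tau * (pi*d) * x  ->  sigma_f = 4 * tau * x / d
sigma_f = 4 * 26 * 120.4 / 6.8 = 1841.4 MPa

1841.4 MPa


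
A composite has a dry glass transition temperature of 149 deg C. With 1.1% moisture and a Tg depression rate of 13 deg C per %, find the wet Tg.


Tg_wet = Tg_dry - k*moisture = 149 - 13*1.1 = 134.7 deg C

134.7 deg C


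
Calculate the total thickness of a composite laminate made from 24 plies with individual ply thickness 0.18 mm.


h = n * t_ply = 24 * 0.18 = 4.32 mm

4.32 mm


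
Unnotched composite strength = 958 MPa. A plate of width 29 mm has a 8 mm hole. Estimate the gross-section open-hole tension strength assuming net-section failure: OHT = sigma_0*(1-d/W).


OHT = sigma_0*(1-d/W) = 958*(1-8/29) = 693.7 MPa

693.7 MPa


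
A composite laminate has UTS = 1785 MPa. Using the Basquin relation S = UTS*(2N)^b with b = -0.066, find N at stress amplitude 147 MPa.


N = 0.5 * (S/UTS)^(1/b) = 0.5 * (147/1785)^(1/-0.066) = 1.3430e+16 cycles

1.3430e+16 cycles


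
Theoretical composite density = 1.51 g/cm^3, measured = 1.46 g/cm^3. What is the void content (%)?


Void% = (rho_theo - rho_actual)/rho_theo * 100 = (1.51 - 1.46)/1.51 * 100 = 3.31%

3.31%


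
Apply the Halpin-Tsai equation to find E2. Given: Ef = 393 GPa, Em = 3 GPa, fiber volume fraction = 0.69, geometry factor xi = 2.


eta = (Ef/Em - 1)/(Ef/Em + xi) = (131.0 - 1)/(131.0 + 2) = 0.9774
E2 = Em*(1+xi*eta*Vf)/(1-eta*Vf) = 21.64 GPa

21.64 GPa


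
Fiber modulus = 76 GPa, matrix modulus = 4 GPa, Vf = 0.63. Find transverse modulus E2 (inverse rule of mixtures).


1/E2 = Vf/Ef + (1-Vf)/Em = 0.63/76 + 0.37/4
E2 = 9.92 GPa

9.92 GPa


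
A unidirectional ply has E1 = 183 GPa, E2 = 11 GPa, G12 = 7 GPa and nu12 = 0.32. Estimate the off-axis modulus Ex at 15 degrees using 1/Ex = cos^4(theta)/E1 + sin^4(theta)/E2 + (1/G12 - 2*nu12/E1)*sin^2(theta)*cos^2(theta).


cos^4(15) = 0.870513, sin^4(15) = 0.004487, sin^2(15)*cos^2(15) = 0.0625
1/G12 - 2*nu12/E1 = 1/7 - 2*0.32/183 = 0.13936 GPa^-1
1/Ex = 0.870513/183 + 0.004487/11 + 0.13936*0.0625 = 0.0138748 GPa^-1
Ex = 72.07 GPa

72.07 GPa


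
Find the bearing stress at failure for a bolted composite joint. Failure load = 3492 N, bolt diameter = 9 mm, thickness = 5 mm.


sigma_br = F/(d*h) = 3492/(9*5) = 77.6 MPa

77.6 MPa


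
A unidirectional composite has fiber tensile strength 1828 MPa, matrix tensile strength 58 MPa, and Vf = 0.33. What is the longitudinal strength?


sigma_1 = sigma_f*Vf + sigma_m*(1-Vf) = 1828*0.33 + 58*0.67 = 642.1 MPa

642.1 MPa


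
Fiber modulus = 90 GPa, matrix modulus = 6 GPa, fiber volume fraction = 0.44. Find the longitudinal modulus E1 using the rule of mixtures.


E1 = Ef*Vf + Em*(1-Vf) = 90*0.44 + 6*0.56 = 42.96 GPa

42.96 GPa


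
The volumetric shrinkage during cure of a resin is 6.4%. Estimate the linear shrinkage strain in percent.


Linear shrinkage ≈ vol_shrink/3 = 6.4/3 = 2.133%

2.133%


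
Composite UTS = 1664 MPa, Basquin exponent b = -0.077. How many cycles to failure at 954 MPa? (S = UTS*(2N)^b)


N = 0.5 * (S/UTS)^(1/b) = 0.5 * (954/1664)^(1/-0.077) = 686.5886 cycles

686.5886 cycles


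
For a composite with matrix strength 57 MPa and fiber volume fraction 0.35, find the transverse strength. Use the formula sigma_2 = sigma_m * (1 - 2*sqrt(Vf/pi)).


factor = 1 - 2*sqrt(0.35/pi) = 0.3324
sigma_2 = 57 * 0.3324 = 18.95 MPa

18.95 MPa


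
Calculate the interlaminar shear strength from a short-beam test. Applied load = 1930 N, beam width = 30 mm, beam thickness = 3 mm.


ILSS = 3F/(4bh) = 3*1930/(4*30*3) = 16.08 MPa

16.08 MPa
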